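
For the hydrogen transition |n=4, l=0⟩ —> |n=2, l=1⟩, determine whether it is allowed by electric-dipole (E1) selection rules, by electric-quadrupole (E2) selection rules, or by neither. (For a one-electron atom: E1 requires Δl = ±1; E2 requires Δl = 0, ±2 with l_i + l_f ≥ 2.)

E1

Δl = 1 − 0 = +1; l_i + l_f = 1.
E1 (Δl = ±1): satisfied.
E2 (Δl = 0,±2, l_i+l_f ≥ 2): not satisfied.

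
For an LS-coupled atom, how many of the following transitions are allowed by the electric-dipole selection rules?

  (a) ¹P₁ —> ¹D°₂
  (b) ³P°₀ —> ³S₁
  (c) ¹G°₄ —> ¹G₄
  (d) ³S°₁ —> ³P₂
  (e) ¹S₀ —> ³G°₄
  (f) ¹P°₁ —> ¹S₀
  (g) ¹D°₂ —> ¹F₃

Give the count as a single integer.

6

(a) allowed
(b) allowed
(c) allowed
(d) allowed
(e) forbidden (ΔS, ΔL, ΔJ fail)
(f) allowed
(g) allowed
Total allowed: 6 of 7.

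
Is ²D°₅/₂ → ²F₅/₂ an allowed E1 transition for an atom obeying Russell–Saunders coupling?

allowed

Reading off the term symbols: S 1/2→1/2, L 2→3, J 5/2→5/2, parity odd→even.
Parity must change: odd → even — ok.
ΔS = 0: S: 1/2 → 1/2 — ok.
ΔL = 0, ±1 (not L=0↔0): L: 2 → 3, ΔL = +1 — ok.
ΔJ = 0, ±1 (not J=0↔0): J: 5/2 → 5/2, ΔJ = +0 — ok.
All four E1 rules are satisfied.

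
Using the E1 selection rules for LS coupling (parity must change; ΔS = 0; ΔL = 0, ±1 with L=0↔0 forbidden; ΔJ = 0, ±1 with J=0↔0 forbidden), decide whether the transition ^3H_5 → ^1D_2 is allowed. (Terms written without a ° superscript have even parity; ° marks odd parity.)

Initial level: S=1, L=5, J=5, parity even. Final level: S=0, L=2, J=2, parity even.
Parity must change: even → even — ✗.
ΔS = 0: S: 1 → 0 — ✗.
ΔL = 0, ±1 (not L=0↔0): L: 5 → 2, ΔL = -3 — ✗.
ΔJ = 0, ±1 (not J=0↔0): J: 5 → 2, ΔJ = -3 — ✗.
Rule(s) violated: parity, ΔS, ΔL, ΔJ.

forbidden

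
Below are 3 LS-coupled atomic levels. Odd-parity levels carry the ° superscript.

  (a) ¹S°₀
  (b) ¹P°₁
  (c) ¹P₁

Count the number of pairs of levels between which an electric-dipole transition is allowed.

(a)–(b): forbidden (parity).
(a)–(c): allowed.
(b)–(c): allowed.
Allowed pairs: 2 of 3.

2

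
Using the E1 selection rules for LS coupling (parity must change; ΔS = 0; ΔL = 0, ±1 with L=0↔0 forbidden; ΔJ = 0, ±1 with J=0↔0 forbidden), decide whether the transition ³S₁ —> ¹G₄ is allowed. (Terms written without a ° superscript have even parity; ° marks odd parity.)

Initial level: S=1, L=0, J=1, parity even. Final level: S=0, L=4, J=4, parity even.
Parity must change: even → even — ✗.
ΔS = 0: S: 1 → 0 — ✗.
ΔL = 0, ±1 (not L=0↔0): L: 0 → 4, ΔL = +4 — ✗.
ΔJ = 0, ±1 (not J=0↔0): J: 1 → 4, ΔJ = +3 — ✗.
Rule(s) violated: parity, ΔS, ΔL, ΔJ.

forbidden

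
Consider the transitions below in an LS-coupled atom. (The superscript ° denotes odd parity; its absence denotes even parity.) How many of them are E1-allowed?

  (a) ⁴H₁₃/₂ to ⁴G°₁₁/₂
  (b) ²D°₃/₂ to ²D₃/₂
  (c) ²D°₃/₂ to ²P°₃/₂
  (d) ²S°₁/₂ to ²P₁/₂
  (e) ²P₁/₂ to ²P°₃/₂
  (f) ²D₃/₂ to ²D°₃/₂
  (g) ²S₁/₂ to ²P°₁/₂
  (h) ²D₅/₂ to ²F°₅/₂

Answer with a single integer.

7

(a) allowed
(b) allowed
(c) forbidden (parity fails)
(d) allowed
(e) allowed
(f) allowed
(g) allowed
(h) allowed
Total allowed: 7 of 8.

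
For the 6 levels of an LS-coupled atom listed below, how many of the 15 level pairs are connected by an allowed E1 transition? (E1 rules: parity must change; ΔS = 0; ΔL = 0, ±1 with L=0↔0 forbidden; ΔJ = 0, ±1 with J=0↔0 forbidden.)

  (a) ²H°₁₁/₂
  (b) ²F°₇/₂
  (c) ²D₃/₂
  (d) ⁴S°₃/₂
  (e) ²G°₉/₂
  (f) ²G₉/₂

3

(a)–(b): forbidden (parity, ΔL, ΔJ).
(a)–(c): forbidden (ΔL, ΔJ).
(a)–(d): forbidden (parity, ΔS, ΔL, ΔJ).
(a)–(e): forbidden (parity).
(a)–(f): allowed.
(b)–(c): forbidden (ΔJ).
(b)–(d): forbidden (parity, ΔS, ΔL, ΔJ).
(b)–(e): forbidden (parity).
(b)–(f): allowed.
(c)–(d): forbidden (ΔS, ΔL).
(c)–(e): forbidden (ΔL, ΔJ).
(c)–(f): forbidden (parity, ΔL, ΔJ).
(d)–(e): forbidden (parity, ΔS, ΔL, ΔJ).
(d)–(f): forbidden (ΔS, ΔL, ΔJ).
(e)–(f): allowed.
Allowed pairs: 3 of 15.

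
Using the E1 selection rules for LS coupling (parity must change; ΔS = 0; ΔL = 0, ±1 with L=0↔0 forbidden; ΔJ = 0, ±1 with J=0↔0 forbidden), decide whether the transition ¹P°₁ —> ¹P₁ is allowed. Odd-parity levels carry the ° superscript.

allowed

Initial level: S=0, L=1, J=1, parity odd. Final level: S=0, L=1, J=1, parity even.
Parity must change: odd → even — satisfied.
ΔS = 0: S: 0 → 0 — satisfied.
ΔL = 0, ±1 (not L=0↔0): L: 1 → 1, ΔL = +0 — satisfied.
ΔJ = 0, ±1 (not J=0↔0): J: 1 → 1, ΔJ = +0 — satisfied.
All four E1 rules are satisfied.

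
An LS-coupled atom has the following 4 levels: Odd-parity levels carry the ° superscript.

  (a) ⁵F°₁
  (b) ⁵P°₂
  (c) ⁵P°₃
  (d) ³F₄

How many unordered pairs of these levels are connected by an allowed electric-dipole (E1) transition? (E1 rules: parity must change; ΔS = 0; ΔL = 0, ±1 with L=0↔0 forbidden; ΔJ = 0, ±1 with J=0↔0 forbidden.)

(a)–(b): forbidden (parity, ΔL).
(a)–(c): forbidden (parity, ΔL, ΔJ).
(a)–(d): forbidden (ΔS, ΔJ).
(b)–(c): forbidden (parity).
(b)–(d): forbidden (ΔS, ΔL, ΔJ).
(c)–(d): forbidden (ΔS, ΔL).
Allowed pairs: 0 of 6.

0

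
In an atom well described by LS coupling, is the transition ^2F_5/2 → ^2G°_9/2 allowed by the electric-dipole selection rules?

Parity must change: even → odd — ok.
ΔS = 0: S: 1/2 → 1/2 — ok.
ΔL = 0, ±1 (not L=0↔0): L: 3 → 4, ΔL = +1 — ok.
ΔJ = 0, ±1 (not J=0↔0): J: 5/2 → 9/2, ΔJ = +2 — fails.
Rule(s) violated: ΔJ.

forbidden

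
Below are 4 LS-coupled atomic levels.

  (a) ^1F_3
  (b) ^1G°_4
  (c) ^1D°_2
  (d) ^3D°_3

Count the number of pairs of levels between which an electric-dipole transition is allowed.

(a)–(b): allowed.
(a)–(c): allowed.
(a)–(d): forbidden (ΔS).
(b)–(c): forbidden (parity, ΔL, ΔJ).
(b)–(d): forbidden (parity, ΔS, ΔL).
(c)–(d): forbidden (parity, ΔS).
Allowed pairs: 2 of 6.

2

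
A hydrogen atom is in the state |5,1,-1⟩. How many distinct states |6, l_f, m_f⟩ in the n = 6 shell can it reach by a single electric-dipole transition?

E1 requires Δl = ±1, so l_f ∈ {0, 2}; with 0 ≤ l_f ≤ n_f−1 = 5, the allowed l_f values are {0, 2}.
For l_f = 0: m_f ∈ {m_i−1, m_i, m_i+1} ∩ [−0, 0] = {0} → 1 state.
For l_f = 2: m_f ∈ {m_i−1, m_i, m_i+1} ∩ [−2, 2] = {-2, -1, 0} → 3 states.
Total: 4.

4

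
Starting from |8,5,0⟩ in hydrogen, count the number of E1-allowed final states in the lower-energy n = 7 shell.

6

E1 requires Δl = ±1, so l_f ∈ {4, 6}; with 0 ≤ l_f ≤ n_f−1 = 6, the allowed l_f values are {4, 6}.
For l_f = 4: m_f ∈ {m_i−1, m_i, m_i+1} ∩ [−4, 4] = {-1, 0, 1} → 3 states.
For l_f = 6: m_f ∈ {m_i−1, m_i, m_i+1} ∩ [−6, 6] = {-1, 0, 1} → 3 states.
Total: 6.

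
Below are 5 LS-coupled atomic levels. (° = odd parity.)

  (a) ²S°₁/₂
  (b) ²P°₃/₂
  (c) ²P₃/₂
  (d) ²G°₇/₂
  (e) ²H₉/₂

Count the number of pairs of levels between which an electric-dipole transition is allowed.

(a)–(b): forbidden (parity).
(a)–(c): allowed.
(a)–(d): forbidden (parity, ΔL, ΔJ).
(a)–(e): forbidden (ΔL, ΔJ).
(b)–(c): allowed.
(b)–(d): forbidden (parity, ΔL, ΔJ).
(b)–(e): forbidden (ΔL, ΔJ).
(c)–(d): forbidden (ΔL, ΔJ).
(c)–(e): forbidden (parity, ΔL, ΔJ).
(d)–(e): allowed.
Allowed pairs: 3 of 10.

3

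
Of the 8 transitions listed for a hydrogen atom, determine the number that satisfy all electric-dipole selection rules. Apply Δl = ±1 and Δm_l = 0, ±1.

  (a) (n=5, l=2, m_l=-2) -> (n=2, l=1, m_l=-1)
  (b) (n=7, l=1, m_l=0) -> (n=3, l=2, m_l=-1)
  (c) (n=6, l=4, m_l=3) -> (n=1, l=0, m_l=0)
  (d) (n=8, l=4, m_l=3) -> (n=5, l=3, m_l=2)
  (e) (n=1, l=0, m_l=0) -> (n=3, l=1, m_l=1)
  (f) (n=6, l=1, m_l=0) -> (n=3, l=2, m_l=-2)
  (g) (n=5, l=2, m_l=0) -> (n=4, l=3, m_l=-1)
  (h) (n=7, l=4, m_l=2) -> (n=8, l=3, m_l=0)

5

(a) allowed
(b) allowed
(c) forbidden — Δl = -4 (E1 requires Δl = ±1); Δm_l = -3 (E1 requires Δm_l = 0, ±1)
(d) allowed
(e) allowed
(f) forbidden — Δm_l = -2 (E1 requires Δm_l = 0, ±1)
(g) allowed
(h) forbidden — Δm_l = -2 (E1 requires Δm_l = 0, ±1)
Total allowed: 5 of 8.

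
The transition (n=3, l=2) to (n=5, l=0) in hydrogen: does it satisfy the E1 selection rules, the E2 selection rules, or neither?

Δl = 0 − 2 = -2; l_i + l_f = 2.
E1 (Δl = ±1): not satisfied.
E2 (Δl = 0,±2, l_i+l_f ≥ 2): satisfied.

E2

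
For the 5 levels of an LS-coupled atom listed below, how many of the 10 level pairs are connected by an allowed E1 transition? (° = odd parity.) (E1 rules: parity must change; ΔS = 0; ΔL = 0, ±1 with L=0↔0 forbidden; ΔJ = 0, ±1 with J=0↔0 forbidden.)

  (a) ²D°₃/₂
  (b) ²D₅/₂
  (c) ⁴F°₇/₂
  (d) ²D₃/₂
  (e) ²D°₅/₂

4

(a)–(b): allowed.
(a)–(c): forbidden (parity, ΔS, ΔJ).
(a)–(d): allowed.
(a)–(e): forbidden (parity).
(b)–(c): forbidden (ΔS).
(b)–(d): forbidden (parity).
(b)–(e): allowed.
(c)–(d): forbidden (ΔS, ΔJ).
(c)–(e): forbidden (parity, ΔS).
(d)–(e): allowed.
Allowed pairs: 4 of 10.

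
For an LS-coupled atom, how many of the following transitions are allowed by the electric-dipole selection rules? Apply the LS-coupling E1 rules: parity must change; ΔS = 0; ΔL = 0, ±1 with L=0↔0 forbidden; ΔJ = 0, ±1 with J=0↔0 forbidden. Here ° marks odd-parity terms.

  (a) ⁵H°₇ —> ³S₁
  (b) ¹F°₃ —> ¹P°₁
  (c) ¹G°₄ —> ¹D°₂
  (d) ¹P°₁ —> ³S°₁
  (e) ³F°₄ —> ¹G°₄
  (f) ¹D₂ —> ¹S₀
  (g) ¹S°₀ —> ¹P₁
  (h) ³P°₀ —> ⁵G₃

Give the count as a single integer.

1

(a) forbidden (ΔS, ΔL, ΔJ fail)
(b) forbidden (parity, ΔL, ΔJ fail)
(c) forbidden (parity, ΔL, ΔJ fail)
(d) forbidden (parity, ΔS fail)
(e) forbidden (parity, ΔS fail)
(f) forbidden (parity, ΔL, ΔJ fail)
(g) allowed
(h) forbidden (ΔS, ΔL, ΔJ fail)
Total allowed: 1 of 8.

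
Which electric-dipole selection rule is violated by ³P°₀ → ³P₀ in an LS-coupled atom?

the J=0 ↔ J=0 exclusion

Initial level: S=1, L=1, J=0, parity odd. Final level: S=1, L=1, J=0, parity even.
ΔS = 0: S: 1 → 1 — ok.
Parity must change: odd → even — ok.
ΔJ = 0, ±1 (not J=0↔0): J: 0 → 0, ΔJ = +0 — fails.
ΔL = 0, ±1 (not L=0↔0): L: 1 → 1, ΔL = +0 — ok.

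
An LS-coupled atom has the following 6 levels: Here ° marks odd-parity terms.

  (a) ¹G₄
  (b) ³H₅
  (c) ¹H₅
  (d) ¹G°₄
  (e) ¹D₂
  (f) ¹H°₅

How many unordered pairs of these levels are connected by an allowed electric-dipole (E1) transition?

4

(a)–(b): forbidden (parity, ΔS).
(a)–(c): forbidden (parity).
(a)–(d): allowed.
(a)–(e): forbidden (parity, ΔL, ΔJ).
(a)–(f): allowed.
(b)–(c): forbidden (parity, ΔS).
(b)–(d): forbidden (ΔS).
(b)–(e): forbidden (parity, ΔS, ΔL, ΔJ).
(b)–(f): forbidden (ΔS).
(c)–(d): allowed.
(c)–(e): forbidden (parity, ΔL, ΔJ).
(c)–(f): allowed.
(d)–(e): forbidden (ΔL, ΔJ).
(d)–(f): forbidden (parity).
(e)–(f): forbidden (ΔL, ΔJ).
Allowed pairs: 4 of 15.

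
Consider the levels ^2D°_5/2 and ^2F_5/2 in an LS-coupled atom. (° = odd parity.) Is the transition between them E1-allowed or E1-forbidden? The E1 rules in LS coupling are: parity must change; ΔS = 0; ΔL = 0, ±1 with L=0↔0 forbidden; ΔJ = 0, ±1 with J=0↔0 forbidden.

Initial level: S=1/2, L=2, J=5/2, parity odd. Final level: S=1/2, L=3, J=5/2, parity even.
ΔL = 0, ±1 (not L=0↔0): L: 2 → 3, ΔL = +1 — ✓.
ΔJ = 0, ±1 (not J=0↔0): J: 5/2 → 5/2, ΔJ = +0 — ✓.
ΔS = 0: S: 1/2 → 1/2 — ✓.
Parity must change: odd → even — ✓.
All four E1 rules are satisfied.

allowed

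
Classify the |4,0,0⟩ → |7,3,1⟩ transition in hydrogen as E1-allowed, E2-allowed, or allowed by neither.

Δl = 3 − 0 = +3; l_i + l_f = 3.
Δm_l = +1.
E1 (Δl = ±1, |Δm_l| ≤ 1): not satisfied.
E2 (Δl = 0,±2, l_i+l_f ≥ 2, |Δm_l| ≤ 2): not satisfied.

neither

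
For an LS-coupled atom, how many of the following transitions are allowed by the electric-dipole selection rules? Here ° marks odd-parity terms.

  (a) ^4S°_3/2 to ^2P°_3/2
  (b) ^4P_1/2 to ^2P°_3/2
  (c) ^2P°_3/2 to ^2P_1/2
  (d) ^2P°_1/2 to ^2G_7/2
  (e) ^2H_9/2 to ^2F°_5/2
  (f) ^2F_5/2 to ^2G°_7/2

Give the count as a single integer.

2

(a) forbidden (parity, ΔS fail)
(b) forbidden (ΔS fails)
(c) allowed
(d) forbidden (ΔL, ΔJ fail)
(e) forbidden (ΔL, ΔJ fail)
(f) allowed
Total allowed: 2 of 6.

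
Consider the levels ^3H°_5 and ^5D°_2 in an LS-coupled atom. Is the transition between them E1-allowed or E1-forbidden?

forbidden

ΔS = 0: S: 1 → 2 — fails.
Parity must change: odd → odd — fails.
ΔL = 0, ±1 (not L=0↔0): L: 5 → 2, ΔL = -3 — fails.
ΔJ = 0, ±1 (not J=0↔0): J: 5 → 2, ΔJ = -3 — fails.
Rule(s) violated: parity, ΔS, ΔL, ΔJ.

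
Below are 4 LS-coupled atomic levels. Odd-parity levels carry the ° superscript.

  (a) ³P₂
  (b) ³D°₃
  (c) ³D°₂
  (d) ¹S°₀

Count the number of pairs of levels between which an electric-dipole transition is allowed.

(a)–(b): allowed.
(a)–(c): allowed.
(a)–(d): forbidden (ΔS, ΔJ).
(b)–(c): forbidden (parity).
(b)–(d): forbidden (parity, ΔS, ΔL, ΔJ).
(c)–(d): forbidden (parity, ΔS, ΔL, ΔJ).
Allowed pairs: 2 of 6.

2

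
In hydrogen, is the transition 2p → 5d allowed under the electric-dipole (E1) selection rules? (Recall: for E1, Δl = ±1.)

l: 1 → 2 (Δl = +1). Δl = ±1 ok.
All E1 selection rules are satisfied.

allowed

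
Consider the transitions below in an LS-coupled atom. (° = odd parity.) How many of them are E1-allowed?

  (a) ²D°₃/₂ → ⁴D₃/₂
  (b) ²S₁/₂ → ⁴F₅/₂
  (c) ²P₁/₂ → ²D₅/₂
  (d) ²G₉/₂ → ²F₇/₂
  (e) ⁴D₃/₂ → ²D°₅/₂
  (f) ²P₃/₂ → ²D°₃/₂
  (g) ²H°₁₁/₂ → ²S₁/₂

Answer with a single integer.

1

(a) forbidden (ΔS fails)
(b) forbidden (parity, ΔS, ΔL, ΔJ fail)
(c) forbidden (parity, ΔJ fail)
(d) forbidden (parity fails)
(e) forbidden (ΔS fails)
(f) allowed
(g) forbidden (ΔL, ΔJ fail)
Total allowed: 1 of 7.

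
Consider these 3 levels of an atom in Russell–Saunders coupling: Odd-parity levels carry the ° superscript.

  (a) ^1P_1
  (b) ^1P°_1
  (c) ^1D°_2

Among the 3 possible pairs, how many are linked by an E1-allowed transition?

(a)–(b): allowed.
(a)–(c): allowed.
(b)–(c): forbidden (parity).
Allowed pairs: 2 of 3.

2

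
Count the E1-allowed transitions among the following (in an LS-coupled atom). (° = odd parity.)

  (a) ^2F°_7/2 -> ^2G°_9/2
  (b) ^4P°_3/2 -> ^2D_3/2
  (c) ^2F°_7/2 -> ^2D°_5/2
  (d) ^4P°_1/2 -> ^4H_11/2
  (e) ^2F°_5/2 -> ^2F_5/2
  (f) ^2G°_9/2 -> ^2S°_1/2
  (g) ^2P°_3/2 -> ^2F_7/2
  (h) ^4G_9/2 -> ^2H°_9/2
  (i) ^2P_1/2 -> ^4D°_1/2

1

(a) forbidden (parity fails)
(b) forbidden (ΔS fails)
(c) forbidden (parity fails)
(d) forbidden (ΔL, ΔJ fail)
(e) allowed
(f) forbidden (parity, ΔL, ΔJ fail)
(g) forbidden (ΔL, ΔJ fail)
(h) forbidden (ΔS fails)
(i) forbidden (ΔS fails)
Total allowed: 1 of 9.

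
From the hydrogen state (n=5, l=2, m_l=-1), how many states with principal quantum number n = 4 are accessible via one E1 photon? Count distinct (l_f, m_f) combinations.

5

E1 requires Δl = ±1, so l_f ∈ {1, 3}; with 0 ≤ l_f ≤ n_f−1 = 3, the allowed l_f values are {1, 3}.
For l_f = 1: m_f ∈ {m_i−1, m_i, m_i+1} ∩ [−1, 1] = {-1, 0} → 2 states.
For l_f = 3: m_f ∈ {m_i−1, m_i, m_i+1} ∩ [−3, 3] = {-2, -1, 0} → 3 states.
Total: 5.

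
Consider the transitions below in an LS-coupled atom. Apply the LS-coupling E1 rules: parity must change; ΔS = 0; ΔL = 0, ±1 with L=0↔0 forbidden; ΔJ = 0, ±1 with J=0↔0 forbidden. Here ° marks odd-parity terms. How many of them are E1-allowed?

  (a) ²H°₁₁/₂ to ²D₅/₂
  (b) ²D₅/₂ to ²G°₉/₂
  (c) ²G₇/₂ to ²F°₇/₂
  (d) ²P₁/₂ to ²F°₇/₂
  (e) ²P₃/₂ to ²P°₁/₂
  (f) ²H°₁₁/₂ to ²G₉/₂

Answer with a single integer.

(a) forbidden (ΔL, ΔJ fail)
(b) forbidden (ΔL, ΔJ fail)
(c) allowed
(d) forbidden (ΔL, ΔJ fail)
(e) allowed
(f) allowed
Total allowed: 3 of 6.

3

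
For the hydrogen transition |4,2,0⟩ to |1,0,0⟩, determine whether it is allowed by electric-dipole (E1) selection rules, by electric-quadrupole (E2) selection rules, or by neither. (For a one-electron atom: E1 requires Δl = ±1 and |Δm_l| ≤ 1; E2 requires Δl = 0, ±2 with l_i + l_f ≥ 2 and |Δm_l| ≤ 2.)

E2

Δl = 0 − 2 = -2; l_i + l_f = 2.
Δm_l = +0.
E1 (Δl = ±1, |Δm_l| ≤ 1): not satisfied.
E2 (Δl = 0,±2, l_i+l_f ≥ 2, |Δm_l| ≤ 2): satisfied.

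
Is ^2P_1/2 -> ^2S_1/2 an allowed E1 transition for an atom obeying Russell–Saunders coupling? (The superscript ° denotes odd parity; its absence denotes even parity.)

forbidden

Parity must change: even → even — violated.
ΔJ = 0, ±1 (not J=0↔0): J: 1/2 → 1/2, ΔJ = +0 — satisfied.
ΔS = 0: S: 1/2 → 1/2 — satisfied.
ΔL = 0, ±1 (not L=0↔0): L: 1 → 0, ΔL = -1 — satisfied.
Rule(s) violated: parity.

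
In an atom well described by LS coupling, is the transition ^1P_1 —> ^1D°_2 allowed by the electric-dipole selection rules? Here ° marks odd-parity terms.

allowed

ΔS = 0: S: 0 → 0 — ok.
ΔJ = 0, ±1 (not J=0↔0): J: 1 → 2, ΔJ = +1 — ok.
Parity must change: even → odd — ok.
ΔL = 0, ±1 (not L=0↔0): L: 1 → 2, ΔL = +1 — ok.
All four E1 rules are satisfied.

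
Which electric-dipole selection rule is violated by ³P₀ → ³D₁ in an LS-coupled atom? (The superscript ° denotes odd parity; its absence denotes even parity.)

parity

Initial level: S=1, L=1, J=0, parity even. Final level: S=1, L=2, J=1, parity even.
Parity must change: even → even — fails.
ΔS = 0: S: 1 → 1 — passes.
ΔL = 0, ±1 (not L=0↔0): L: 1 → 2, ΔL = +1 — passes.
ΔJ = 0, ±1 (not J=0↔0): J: 0 → 1, ΔJ = +1 — passes.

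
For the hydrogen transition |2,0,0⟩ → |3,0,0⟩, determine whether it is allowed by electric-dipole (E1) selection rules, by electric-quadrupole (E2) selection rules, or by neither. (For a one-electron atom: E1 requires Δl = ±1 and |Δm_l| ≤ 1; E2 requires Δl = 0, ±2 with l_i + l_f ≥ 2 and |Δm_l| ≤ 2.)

Δl = 0 − 0 = +0; l_i + l_f = 0.
Δm_l = +0.
E1 (Δl = ±1, |Δm_l| ≤ 1): not satisfied.
E2 (Δl = 0,±2, l_i+l_f ≥ 2, |Δm_l| ≤ 2): not satisfied.

neither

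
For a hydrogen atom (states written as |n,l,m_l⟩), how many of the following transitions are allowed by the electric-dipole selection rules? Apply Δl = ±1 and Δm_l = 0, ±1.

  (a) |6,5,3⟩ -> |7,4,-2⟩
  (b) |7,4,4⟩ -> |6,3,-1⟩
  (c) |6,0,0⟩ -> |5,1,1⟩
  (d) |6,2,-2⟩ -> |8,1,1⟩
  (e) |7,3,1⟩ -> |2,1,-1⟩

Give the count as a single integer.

1

(a) forbidden — Δm_l = -5 (E1 requires Δm_l = 0, ±1)
(b) forbidden — Δm_l = -5 (E1 requires Δm_l = 0, ±1)
(c) allowed
(d) forbidden — Δm_l = +3 (E1 requires Δm_l = 0, ±1)
(e) forbidden — Δl = -2 (E1 requires Δl = ±1); Δm_l = -2 (E1 requires Δm_l = 0, ±1)
Total allowed: 1 of 5.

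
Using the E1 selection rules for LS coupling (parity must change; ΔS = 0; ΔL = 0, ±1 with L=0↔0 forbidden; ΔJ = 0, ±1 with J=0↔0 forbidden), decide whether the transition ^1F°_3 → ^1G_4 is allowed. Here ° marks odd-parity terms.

ΔL = 0, ±1 (not L=0↔0): L: 3 → 4, ΔL = +1 — passes.
ΔS = 0: S: 0 → 0 — passes.
Parity must change: odd → even — passes.
ΔJ = 0, ±1 (not J=0↔0): J: 3 → 4, ΔJ = +1 — passes.
All four E1 rules are satisfied.

allowed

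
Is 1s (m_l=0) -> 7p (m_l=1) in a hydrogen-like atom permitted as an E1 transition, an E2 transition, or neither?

Δl = 1 − 0 = +1; l_i + l_f = 1.
Δm_l = +1.
E1 (Δl = ±1, |Δm_l| ≤ 1): satisfied.
E2 (Δl = 0,±2, l_i+l_f ≥ 2, |Δm_l| ≤ 2): not satisfied.

E1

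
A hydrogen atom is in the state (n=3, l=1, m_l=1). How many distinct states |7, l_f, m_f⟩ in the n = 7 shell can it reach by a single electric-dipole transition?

E1 requires Δl = ±1, so l_f ∈ {0, 2}; with 0 ≤ l_f ≤ n_f−1 = 6, the allowed l_f values are {0, 2}.
For l_f = 0: m_f ∈ {m_i−1, m_i, m_i+1} ∩ [−0, 0] = {0} → 1 state.
For l_f = 2: m_f ∈ {m_i−1, m_i, m_i+1} ∩ [−2, 2] = {0, 1, 2} → 3 states.
Total: 4.

4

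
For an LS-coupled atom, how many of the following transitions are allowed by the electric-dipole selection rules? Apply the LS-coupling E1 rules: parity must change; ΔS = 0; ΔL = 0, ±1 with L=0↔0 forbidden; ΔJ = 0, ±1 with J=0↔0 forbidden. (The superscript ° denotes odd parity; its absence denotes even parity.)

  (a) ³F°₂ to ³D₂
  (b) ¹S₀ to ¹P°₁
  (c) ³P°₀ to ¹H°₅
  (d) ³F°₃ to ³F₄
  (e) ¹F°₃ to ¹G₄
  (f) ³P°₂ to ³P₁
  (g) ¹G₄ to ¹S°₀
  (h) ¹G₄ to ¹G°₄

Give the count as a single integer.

6

(a) allowed
(b) allowed
(c) forbidden (parity, ΔS, ΔL, ΔJ fail)
(d) allowed
(e) allowed
(f) allowed
(g) forbidden (ΔL, ΔJ fail)
(h) allowed
Total allowed: 6 of 8.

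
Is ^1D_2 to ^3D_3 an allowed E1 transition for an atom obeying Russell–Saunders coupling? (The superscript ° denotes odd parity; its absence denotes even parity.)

forbidden

Parity must change: even → even — violated.
ΔS = 0: S: 0 → 1 — violated.
ΔL = 0, ±1 (not L=0↔0): L: 2 → 2, ΔL = +0 — satisfied.
ΔJ = 0, ±1 (not J=0↔0): J: 2 → 3, ΔJ = +1 — satisfied.
Rule(s) violated: parity, ΔS.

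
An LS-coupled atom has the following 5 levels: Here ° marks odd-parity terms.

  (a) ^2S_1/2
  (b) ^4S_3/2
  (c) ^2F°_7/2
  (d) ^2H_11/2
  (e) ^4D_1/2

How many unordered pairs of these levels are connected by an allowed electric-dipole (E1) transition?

(a)–(b): forbidden (parity, ΔS, ΔL).
(a)–(c): forbidden (ΔL, ΔJ).
(a)–(d): forbidden (parity, ΔL, ΔJ).
(a)–(e): forbidden (parity, ΔS, ΔL).
(b)–(c): forbidden (ΔS, ΔL, ΔJ).
(b)–(d): forbidden (parity, ΔS, ΔL, ΔJ).
(b)–(e): forbidden (parity, ΔL).
(c)–(d): forbidden (ΔL, ΔJ).
(c)–(e): forbidden (ΔS, ΔJ).
(d)–(e): forbidden (parity, ΔS, ΔL, ΔJ).
Allowed pairs: 0 of 10.

0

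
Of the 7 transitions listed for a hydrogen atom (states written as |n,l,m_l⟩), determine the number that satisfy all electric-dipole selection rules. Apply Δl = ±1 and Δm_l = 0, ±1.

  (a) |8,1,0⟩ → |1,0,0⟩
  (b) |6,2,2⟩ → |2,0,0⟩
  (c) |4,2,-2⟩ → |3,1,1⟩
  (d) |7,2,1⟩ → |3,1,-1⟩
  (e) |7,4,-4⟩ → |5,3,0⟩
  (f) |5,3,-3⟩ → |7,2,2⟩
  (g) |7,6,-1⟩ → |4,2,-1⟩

(a) allowed
(b) forbidden — Δl = -2 (E1 requires Δl = ±1); Δm_l = -2 (E1 requires Δm_l = 0, ±1)
(c) forbidden — Δm_l = +3 (E1 requires Δm_l = 0, ±1)
(d) forbidden — Δm_l = -2 (E1 requires Δm_l = 0, ±1)
(e) forbidden — Δm_l = +4 (E1 requires Δm_l = 0, ±1)
(f) forbidden — Δm_l = +5 (E1 requires Δm_l = 0, ±1)
(g) forbidden — Δl = -4 (E1 requires Δl = ±1)
Total allowed: 1 of 7.

1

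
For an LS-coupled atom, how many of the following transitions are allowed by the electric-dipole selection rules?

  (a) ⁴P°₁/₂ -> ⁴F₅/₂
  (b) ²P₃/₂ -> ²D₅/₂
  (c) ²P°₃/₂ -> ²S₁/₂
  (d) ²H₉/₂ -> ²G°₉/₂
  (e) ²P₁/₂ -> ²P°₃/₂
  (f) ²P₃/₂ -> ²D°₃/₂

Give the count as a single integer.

(a) forbidden (ΔL, ΔJ fail)
(b) forbidden (parity fails)
(c) allowed
(d) allowed
(e) allowed
(f) allowed
Total allowed: 4 of 6.

4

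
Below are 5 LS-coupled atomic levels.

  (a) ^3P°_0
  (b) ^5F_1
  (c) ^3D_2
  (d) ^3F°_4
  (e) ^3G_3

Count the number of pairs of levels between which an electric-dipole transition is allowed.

1

(a)–(b): forbidden (ΔS, ΔL).
(a)–(c): forbidden (ΔJ).
(a)–(d): forbidden (parity, ΔL, ΔJ).
(a)–(e): forbidden (ΔL, ΔJ).
(b)–(c): forbidden (parity, ΔS).
(b)–(d): forbidden (ΔS, ΔJ).
(b)–(e): forbidden (parity, ΔS, ΔJ).
(c)–(d): forbidden (ΔJ).
(c)–(e): forbidden (parity, ΔL).
(d)–(e): allowed.
Allowed pairs: 1 of 10.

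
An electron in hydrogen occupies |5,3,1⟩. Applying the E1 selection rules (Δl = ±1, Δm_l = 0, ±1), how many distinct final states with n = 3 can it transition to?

E1 requires Δl = ±1, so l_f ∈ {2, 4}; with 0 ≤ l_f ≤ n_f−1 = 2, the allowed l_f values are {2}.
For l_f = 2: m_f ∈ {m_i−1, m_i, m_i+1} ∩ [−2, 2] = {0, 1, 2} → 3 states.
Total: 3.

3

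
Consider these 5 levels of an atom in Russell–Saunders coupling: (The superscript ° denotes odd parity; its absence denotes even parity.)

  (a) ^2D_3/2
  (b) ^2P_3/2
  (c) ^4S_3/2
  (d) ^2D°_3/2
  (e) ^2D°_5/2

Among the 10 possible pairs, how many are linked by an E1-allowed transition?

(a)–(b): forbidden (parity).
(a)–(c): forbidden (parity, ΔS, ΔL).
(a)–(d): allowed.
(a)–(e): allowed.
(b)–(c): forbidden (parity, ΔS).
(b)–(d): allowed.
(b)–(e): allowed.
(c)–(d): forbidden (ΔS, ΔL).
(c)–(e): forbidden (ΔS, ΔL).
(d)–(e): forbidden (parity).
Allowed pairs: 4 of 10.

4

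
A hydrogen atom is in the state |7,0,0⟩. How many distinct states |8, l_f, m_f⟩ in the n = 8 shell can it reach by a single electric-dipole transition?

E1 requires Δl = ±1, so l_f ∈ {-1, 1}; with 0 ≤ l_f ≤ n_f−1 = 7, the allowed l_f values are {1}.
For l_f = 1: m_f ∈ {m_i−1, m_i, m_i+1} ∩ [−1, 1] = {-1, 0, 1} → 3 states.
Total: 3.

3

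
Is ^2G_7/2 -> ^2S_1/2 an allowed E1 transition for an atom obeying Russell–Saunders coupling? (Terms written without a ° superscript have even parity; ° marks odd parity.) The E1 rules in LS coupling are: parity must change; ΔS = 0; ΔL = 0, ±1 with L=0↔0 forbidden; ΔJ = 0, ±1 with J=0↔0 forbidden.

forbidden

Parity must change: even → even — fails.
ΔS = 0: S: 1/2 → 1/2 — ok.
ΔL = 0, ±1 (not L=0↔0): L: 4 → 0, ΔL = -4 — fails.
ΔJ = 0, ±1 (not J=0↔0): J: 7/2 → 1/2, ΔJ = -3 — fails.
Rule(s) violated: parity, ΔL, ΔJ.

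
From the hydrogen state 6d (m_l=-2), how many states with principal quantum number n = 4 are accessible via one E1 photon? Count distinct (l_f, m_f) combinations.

4

E1 requires Δl = ±1, so l_f ∈ {1, 3}; with 0 ≤ l_f ≤ n_f−1 = 3, the allowed l_f values are {1, 3}.
For l_f = 1: m_f ∈ {m_i−1, m_i, m_i+1} ∩ [−1, 1] = {-1} → 1 state.
For l_f = 3: m_f ∈ {m_i−1, m_i, m_i+1} ∩ [−3, 3] = {-3, -2, -1} → 3 states.
Total: 4.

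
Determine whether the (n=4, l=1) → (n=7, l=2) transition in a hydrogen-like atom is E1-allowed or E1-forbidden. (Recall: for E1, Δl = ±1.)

l: 1 → 2 (Δl = +1). Δl = ±1 satisfied.
All E1 selection rules are satisfied.

allowed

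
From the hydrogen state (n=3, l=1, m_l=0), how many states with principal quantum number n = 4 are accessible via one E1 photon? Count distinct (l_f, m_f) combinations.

E1 requires Δl = ±1, so l_f ∈ {0, 2}; with 0 ≤ l_f ≤ n_f−1 = 3, the allowed l_f values are {0, 2}.
For l_f = 0: m_f ∈ {m_i−1, m_i, m_i+1} ∩ [−0, 0] = {0} → 1 state.
For l_f = 2: m_f ∈ {m_i−1, m_i, m_i+1} ∩ [−2, 2] = {-1, 0, 1} → 3 states.
Total: 4.

4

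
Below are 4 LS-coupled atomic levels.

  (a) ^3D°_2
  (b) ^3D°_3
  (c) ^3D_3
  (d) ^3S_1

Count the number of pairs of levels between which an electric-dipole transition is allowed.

2

(a)–(b): forbidden (parity).
(a)–(c): allowed.
(a)–(d): forbidden (ΔL).
(b)–(c): allowed.
(b)–(d): forbidden (ΔL, ΔJ).
(c)–(d): forbidden (parity, ΔL, ΔJ).
Allowed pairs: 2 of 6.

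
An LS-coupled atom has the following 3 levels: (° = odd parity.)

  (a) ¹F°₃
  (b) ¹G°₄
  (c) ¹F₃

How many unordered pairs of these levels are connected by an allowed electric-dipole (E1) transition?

(a)–(b): forbidden (parity).
(a)–(c): allowed.
(b)–(c): allowed.
Allowed pairs: 2 of 3.

2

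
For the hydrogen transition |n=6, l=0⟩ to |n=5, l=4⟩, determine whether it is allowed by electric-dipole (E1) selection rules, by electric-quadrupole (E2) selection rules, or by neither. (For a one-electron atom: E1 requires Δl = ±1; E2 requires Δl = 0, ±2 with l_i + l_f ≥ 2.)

Δl = 4 − 0 = +4; l_i + l_f = 4.
E1 (Δl = ±1): not satisfied.
E2 (Δl = 0,±2, l_i+l_f ≥ 2): not satisfied.

neither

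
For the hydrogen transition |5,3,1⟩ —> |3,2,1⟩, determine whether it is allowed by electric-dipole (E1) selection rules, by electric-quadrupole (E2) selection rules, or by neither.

E1

Δl = 2 − 3 = -1; l_i + l_f = 5.
Δm_l = +0.
E1 (Δl = ±1, |Δm_l| ≤ 1): satisfied.
E2 (Δl = 0,±2, l_i+l_f ≥ 2, |Δm_l| ≤ 2): not satisfied.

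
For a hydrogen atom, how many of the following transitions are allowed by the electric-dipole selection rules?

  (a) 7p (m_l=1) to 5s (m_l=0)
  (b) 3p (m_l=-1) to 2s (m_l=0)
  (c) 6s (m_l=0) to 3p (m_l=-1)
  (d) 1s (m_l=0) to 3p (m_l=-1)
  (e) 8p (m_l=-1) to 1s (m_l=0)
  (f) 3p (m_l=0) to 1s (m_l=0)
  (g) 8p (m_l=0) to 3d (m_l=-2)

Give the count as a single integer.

6

(a) allowed
(b) allowed
(c) allowed
(d) allowed
(e) allowed
(f) allowed
(g) forbidden — Δm_l = -2 (E1 requires Δm_l = 0, ±1)
Total allowed: 6 of 7.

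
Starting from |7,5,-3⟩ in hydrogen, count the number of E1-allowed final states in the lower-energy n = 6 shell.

3

E1 requires Δl = ±1, so l_f ∈ {4, 6}; with 0 ≤ l_f ≤ n_f−1 = 5, the allowed l_f values are {4}.
For l_f = 4: m_f ∈ {m_i−1, m_i, m_i+1} ∩ [−4, 4] = {-4, -3, -2} → 3 states.
Total: 3.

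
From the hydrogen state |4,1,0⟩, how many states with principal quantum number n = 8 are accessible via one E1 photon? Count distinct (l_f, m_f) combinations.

4

E1 requires Δl = ±1, so l_f ∈ {0, 2}; with 0 ≤ l_f ≤ n_f−1 = 7, the allowed l_f values are {0, 2}.
For l_f = 0: m_f ∈ {m_i−1, m_i, m_i+1} ∩ [−0, 0] = {0} → 1 state.
For l_f = 2: m_f ∈ {m_i−1, m_i, m_i+1} ∩ [−2, 2] = {-1, 0, 1} → 3 states.
Total: 4.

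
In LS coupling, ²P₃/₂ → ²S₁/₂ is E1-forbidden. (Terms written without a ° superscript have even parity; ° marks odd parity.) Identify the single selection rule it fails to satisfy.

parity

Parity must change: even → even — violated.
ΔJ = 0, ±1 (not J=0↔0): J: 3/2 → 1/2, ΔJ = -1 — satisfied.
ΔS = 0: S: 1/2 → 1/2 — satisfied.
ΔL = 0, ±1 (not L=0↔0): L: 1 → 0, ΔL = -1 — satisfied.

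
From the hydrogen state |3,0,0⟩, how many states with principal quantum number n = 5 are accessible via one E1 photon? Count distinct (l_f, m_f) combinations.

E1 requires Δl = ±1, so l_f ∈ {-1, 1}; with 0 ≤ l_f ≤ n_f−1 = 4, the allowed l_f values are {1}.
For l_f = 1: m_f ∈ {m_i−1, m_i, m_i+1} ∩ [−1, 1] = {-1, 0, 1} → 3 states.
Total: 3.

3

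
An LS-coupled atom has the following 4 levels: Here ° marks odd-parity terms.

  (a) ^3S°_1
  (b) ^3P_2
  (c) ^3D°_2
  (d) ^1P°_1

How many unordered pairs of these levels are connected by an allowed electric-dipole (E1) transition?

(a)–(b): allowed.
(a)–(c): forbidden (parity, ΔL).
(a)–(d): forbidden (parity, ΔS).
(b)–(c): allowed.
(b)–(d): forbidden (ΔS).
(c)–(d): forbidden (parity, ΔS).
Allowed pairs: 2 of 6.

2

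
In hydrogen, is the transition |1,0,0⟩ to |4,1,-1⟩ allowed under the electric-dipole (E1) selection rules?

Initial l = 0, final l = 1, so Δl = +1. E1 requires Δl = ±1: satisfied.
m_l: 0 → -1 (Δm_l = -1). |Δm_l| ≤ 1 satisfied.
All E1 selection rules are satisfied.

allowed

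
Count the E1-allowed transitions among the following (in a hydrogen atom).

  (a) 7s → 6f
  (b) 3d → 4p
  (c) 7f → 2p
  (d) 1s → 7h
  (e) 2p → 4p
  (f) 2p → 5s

2

(a) forbidden — Δl = +3 (E1 requires Δl = ±1)
(b) allowed
(c) forbidden — Δl = -2 (E1 requires Δl = ±1)
(d) forbidden — Δl = +5 (E1 requires Δl = ±1)
(e) forbidden — Δl = +0 (E1 requires Δl = ±1)
(f) allowed
Total allowed: 2 of 6.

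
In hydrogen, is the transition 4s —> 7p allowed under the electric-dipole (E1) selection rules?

allowed

Initial l = 0, final l = 1, so Δl = +1. E1 requires Δl = ±1: passes.
All E1 selection rules are satisfied.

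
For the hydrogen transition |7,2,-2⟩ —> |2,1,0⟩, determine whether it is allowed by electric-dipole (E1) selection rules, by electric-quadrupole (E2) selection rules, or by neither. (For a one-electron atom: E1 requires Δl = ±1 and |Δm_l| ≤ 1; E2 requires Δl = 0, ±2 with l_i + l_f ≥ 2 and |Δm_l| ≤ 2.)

Δl = 1 − 2 = -1; l_i + l_f = 3.
Δm_l = +2.
E1 (Δl = ±1, |Δm_l| ≤ 1): not satisfied.
E2 (Δl = 0,±2, l_i+l_f ≥ 2, |Δm_l| ≤ 2): not satisfied.

neither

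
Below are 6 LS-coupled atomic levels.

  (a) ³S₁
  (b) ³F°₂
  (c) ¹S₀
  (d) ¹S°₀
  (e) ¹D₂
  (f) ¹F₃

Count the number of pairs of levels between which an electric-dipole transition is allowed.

0

(a)–(b): forbidden (ΔL).
(a)–(c): forbidden (parity, ΔS, ΔL).
(a)–(d): forbidden (ΔS, ΔL).
(a)–(e): forbidden (parity, ΔS, ΔL).
(a)–(f): forbidden (parity, ΔS, ΔL, ΔJ).
(b)–(c): forbidden (ΔS, ΔL, ΔJ).
(b)–(d): forbidden (parity, ΔS, ΔL, ΔJ).
(b)–(e): forbidden (ΔS).
(b)–(f): forbidden (ΔS).
(c)–(d): forbidden (ΔL, ΔJ).
(c)–(e): forbidden (parity, ΔL, ΔJ).
(c)–(f): forbidden (parity, ΔL, ΔJ).
(d)–(e): forbidden (ΔL, ΔJ).
(d)–(f): forbidden (ΔL, ΔJ).
(e)–(f): forbidden (parity).
Allowed pairs: 0 of 15.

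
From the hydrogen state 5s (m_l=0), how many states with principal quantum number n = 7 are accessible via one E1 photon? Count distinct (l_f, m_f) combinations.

3

E1 requires Δl = ±1, so l_f ∈ {-1, 1}; with 0 ≤ l_f ≤ n_f−1 = 6, the allowed l_f values are {1}.
For l_f = 1: m_f ∈ {m_i−1, m_i, m_i+1} ∩ [−1, 1] = {-1, 0, 1} → 3 states.
Total: 3.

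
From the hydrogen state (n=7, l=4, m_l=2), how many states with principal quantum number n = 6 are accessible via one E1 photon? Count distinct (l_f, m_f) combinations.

E1 requires Δl = ±1, so l_f ∈ {3, 5}; with 0 ≤ l_f ≤ n_f−1 = 5, the allowed l_f values are {3, 5}.
For l_f = 3: m_f ∈ {m_i−1, m_i, m_i+1} ∩ [−3, 3] = {1, 2, 3} → 3 states.
For l_f = 5: m_f ∈ {m_i−1, m_i, m_i+1} ∩ [−5, 5] = {1, 2, 3} → 3 states.
Total: 6.

6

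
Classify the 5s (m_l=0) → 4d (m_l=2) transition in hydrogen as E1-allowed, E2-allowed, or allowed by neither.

Δl = 2 − 0 = +2; l_i + l_f = 2.
Δm_l = +2.
E1 (Δl = ±1, |Δm_l| ≤ 1): not satisfied.
E2 (Δl = 0,±2, l_i+l_f ≥ 2, |Δm_l| ≤ 2): satisfied.

E2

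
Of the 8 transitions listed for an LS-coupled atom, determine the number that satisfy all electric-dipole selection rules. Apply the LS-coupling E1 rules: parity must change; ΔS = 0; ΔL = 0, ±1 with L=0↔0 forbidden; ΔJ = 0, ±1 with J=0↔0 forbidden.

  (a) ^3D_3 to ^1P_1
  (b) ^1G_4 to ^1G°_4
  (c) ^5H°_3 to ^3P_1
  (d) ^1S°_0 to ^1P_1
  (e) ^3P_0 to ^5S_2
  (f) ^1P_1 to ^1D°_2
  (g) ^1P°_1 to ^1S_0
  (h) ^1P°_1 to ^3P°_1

4

(a) forbidden (parity, ΔS, ΔJ fail)
(b) allowed
(c) forbidden (ΔS, ΔL, ΔJ fail)
(d) allowed
(e) forbidden (parity, ΔS, ΔJ fail)
(f) allowed
(g) allowed
(h) forbidden (parity, ΔS fail)
Total allowed: 4 of 8.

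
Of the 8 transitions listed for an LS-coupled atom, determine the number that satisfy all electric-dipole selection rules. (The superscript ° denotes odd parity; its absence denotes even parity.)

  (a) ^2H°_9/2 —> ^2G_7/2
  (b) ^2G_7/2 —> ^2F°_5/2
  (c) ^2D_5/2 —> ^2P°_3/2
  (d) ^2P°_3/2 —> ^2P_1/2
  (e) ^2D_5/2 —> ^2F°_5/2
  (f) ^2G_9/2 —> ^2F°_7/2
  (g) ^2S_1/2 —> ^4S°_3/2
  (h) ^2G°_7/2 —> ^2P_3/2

6

(a) allowed
(b) allowed
(c) allowed
(d) allowed
(e) allowed
(f) allowed
(g) forbidden (ΔS, ΔL fail)
(h) forbidden (ΔL, ΔJ fail)
Total allowed: 6 of 8.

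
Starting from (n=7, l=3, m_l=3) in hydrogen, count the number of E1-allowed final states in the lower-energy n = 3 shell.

E1 requires Δl = ±1, so l_f ∈ {2, 4}; with 0 ≤ l_f ≤ n_f−1 = 2, the allowed l_f values are {2}.
For l_f = 2: m_f ∈ {m_i−1, m_i, m_i+1} ∩ [−2, 2] = {2} → 1 state.
Total: 1.

1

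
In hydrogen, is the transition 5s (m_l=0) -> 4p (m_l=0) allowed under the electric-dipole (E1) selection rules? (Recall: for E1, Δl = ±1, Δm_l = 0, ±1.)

l: 0 → 1 (Δl = +1). Δl = ±1 ok.
Δm_l = 0 − (0) = +0. E1 requires Δm_l = 0, ±1: ok.
All E1 selection rules are satisfied.

allowed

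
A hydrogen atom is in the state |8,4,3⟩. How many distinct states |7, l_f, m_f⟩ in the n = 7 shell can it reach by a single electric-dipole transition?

E1 requires Δl = ±1, so l_f ∈ {3, 5}; with 0 ≤ l_f ≤ n_f−1 = 6, the allowed l_f values are {3, 5}.
For l_f = 3: m_f ∈ {m_i−1, m_i, m_i+1} ∩ [−3, 3] = {2, 3} → 2 states.
For l_f = 5: m_f ∈ {m_i−1, m_i, m_i+1} ∩ [−5, 5] = {2, 3, 4} → 3 states.
Total: 5.

5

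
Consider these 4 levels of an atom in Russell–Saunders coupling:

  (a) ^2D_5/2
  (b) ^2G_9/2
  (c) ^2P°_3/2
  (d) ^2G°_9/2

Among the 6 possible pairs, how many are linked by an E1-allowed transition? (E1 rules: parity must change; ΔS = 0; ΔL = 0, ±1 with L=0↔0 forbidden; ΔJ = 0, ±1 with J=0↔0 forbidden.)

(a)–(b): forbidden (parity, ΔL, ΔJ).
(a)–(c): allowed.
(a)–(d): forbidden (ΔL, ΔJ).
(b)–(c): forbidden (ΔL, ΔJ).
(b)–(d): allowed.
(c)–(d): forbidden (parity, ΔL, ΔJ).
Allowed pairs: 2 of 6.

2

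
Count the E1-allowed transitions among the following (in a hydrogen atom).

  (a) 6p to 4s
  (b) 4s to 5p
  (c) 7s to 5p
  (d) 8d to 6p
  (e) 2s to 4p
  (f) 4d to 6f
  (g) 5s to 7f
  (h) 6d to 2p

7

(a) allowed
(b) allowed
(c) allowed
(d) allowed
(e) allowed
(f) allowed
(g) forbidden — Δl = +3 (E1 requires Δl = ±1)
(h) allowed
Total allowed: 7 of 8.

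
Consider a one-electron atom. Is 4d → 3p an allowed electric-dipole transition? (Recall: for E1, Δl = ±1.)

allowed

l: 2 → 1 (Δl = -1). Δl = ±1 ok.
All E1 selection rules are satisfied.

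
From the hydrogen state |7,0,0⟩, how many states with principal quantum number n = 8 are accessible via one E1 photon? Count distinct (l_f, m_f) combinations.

E1 requires Δl = ±1, so l_f ∈ {-1, 1}; with 0 ≤ l_f ≤ n_f−1 = 7, the allowed l_f values are {1}.
For l_f = 1: m_f ∈ {m_i−1, m_i, m_i+1} ∩ [−1, 1] = {-1, 0, 1} → 3 states.
Total: 3.

3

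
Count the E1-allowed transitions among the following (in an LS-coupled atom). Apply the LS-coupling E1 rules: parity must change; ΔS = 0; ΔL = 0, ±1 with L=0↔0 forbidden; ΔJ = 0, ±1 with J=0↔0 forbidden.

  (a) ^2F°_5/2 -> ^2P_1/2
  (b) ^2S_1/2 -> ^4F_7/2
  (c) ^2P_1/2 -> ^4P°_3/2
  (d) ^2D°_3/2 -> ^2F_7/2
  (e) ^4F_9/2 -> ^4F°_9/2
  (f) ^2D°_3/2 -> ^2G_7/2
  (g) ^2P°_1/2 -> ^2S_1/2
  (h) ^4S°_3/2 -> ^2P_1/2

2

(a) forbidden (ΔL, ΔJ fail)
(b) forbidden (parity, ΔS, ΔL, ΔJ fail)
(c) forbidden (ΔS fails)
(d) forbidden (ΔJ fails)
(e) allowed
(f) forbidden (ΔL, ΔJ fail)
(g) allowed
(h) forbidden (ΔS fails)
Total allowed: 2 of 8.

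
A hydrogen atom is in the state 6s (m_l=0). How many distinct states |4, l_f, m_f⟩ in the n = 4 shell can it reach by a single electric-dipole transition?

E1 requires Δl = ±1, so l_f ∈ {-1, 1}; with 0 ≤ l_f ≤ n_f−1 = 3, the allowed l_f values are {1}.
For l_f = 1: m_f ∈ {m_i−1, m_i, m_i+1} ∩ [−1, 1] = {-1, 0, 1} → 3 states.
Total: 3.

3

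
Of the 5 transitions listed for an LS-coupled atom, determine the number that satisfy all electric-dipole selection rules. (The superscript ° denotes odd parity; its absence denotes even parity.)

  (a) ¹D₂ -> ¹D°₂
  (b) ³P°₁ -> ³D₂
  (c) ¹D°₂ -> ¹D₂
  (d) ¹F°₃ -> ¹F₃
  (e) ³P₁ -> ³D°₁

5

(a) allowed
(b) allowed
(c) allowed
(d) allowed
(e) allowed
Total allowed: 5 of 5.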